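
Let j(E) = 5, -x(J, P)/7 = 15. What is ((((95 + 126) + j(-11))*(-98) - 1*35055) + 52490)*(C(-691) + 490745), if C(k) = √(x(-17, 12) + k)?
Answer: -2312881185 - 9426*I*√199 ≈ -2.3129e+9 - 1.3297e+5*I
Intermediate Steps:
x(J, P) = -105 (x(J, P) = -7*15 = -105)
C(k) = √(-105 + k)
((((95 + 126) + j(-11))*(-98) - 1*35055) + 52490)*(C(-691) + 490745) = ((((95 + 126) + 5)*(-98) - 1*35055) + 52490)*(√(-105 - 691) + 490745) = (((221 + 5)*(-98) - 35055) + 52490)*(√(-796) + 490745) = ((226*(-98) - 35055) + 52490)*(2*I*√199 + 490745) = ((-22148 - 35055) + 52490)*(490745 + 2*I*√199) = (-57203 + 52490)*(490745 + 2*I*√199) = -4713*(490745 + 2*I*√199) = -2312881185 - 9426*I*√199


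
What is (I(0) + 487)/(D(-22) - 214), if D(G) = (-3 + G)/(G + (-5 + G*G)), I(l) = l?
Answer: -222559/97823 ≈ -2.2751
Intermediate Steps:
D(G) = (-3 + G)/(-5 + G + G²) (D(G) = (-3 + G)/(G + (-5 + G²)) = (-3 + G)/(-5 + G + G²))
(I(0) + 487)/(D(-22) - 214) = (0 + 487)/((-3 - 22)/(-5 - 22 + (-22)²) - 214) = 487/(-25/(-5 - 22 + 484) - 214) = 487/(-25/457 - 214) = 487/(-97823/457) = 487*(-457/97823) = -222559/97823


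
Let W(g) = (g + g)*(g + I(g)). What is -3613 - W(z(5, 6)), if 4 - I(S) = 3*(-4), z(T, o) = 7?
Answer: -3935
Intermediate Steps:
I(S) = 16 (I(S) = 4 - 3*(-4) = 4 - 1*(-12) = 4 + 12 = 16)
W(g) = 2*g*(16 + g) (W(g) = (g + g)*(g + 16) = (2*g)*(16 + g) = 2*g*(16 + g))
-3613 - W(z(5, 6)) = -3613 - 2*7*(16 + 7) = -3613 - 2*7*23 = -3613 - 1*322 = -3613 - 322 = -3935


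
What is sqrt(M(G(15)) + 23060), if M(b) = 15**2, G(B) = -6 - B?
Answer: sqrt(23285) ≈ 152.59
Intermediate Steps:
M(b) = 225
sqrt(M(G(15)) + 23060) = sqrt(225 + 23060) = sqrt(23285)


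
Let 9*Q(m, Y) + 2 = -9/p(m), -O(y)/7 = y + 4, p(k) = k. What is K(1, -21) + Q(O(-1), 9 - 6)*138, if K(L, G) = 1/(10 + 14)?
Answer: -1347/56 ≈ -24.054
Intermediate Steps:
O(y) = -28 - 7*y (O(y) = -7*(y + 4) = -7*(4 + y) = -28 - 7*y)
Q(m, Y) = -2/9 - 1/m (Q(m, Y) = -2/9 + (-9/m)/9 = -2/9 - 1/m)
K(L, G) = 1/24
K(1, -21) + Q(O(-1), 9 - 6)*138 = 1/24 + (-2/9 - 1/(-28 - 7*(-1)))*138 = 1/24 + (-2/9 - 1/(-28 + 7))*138 = 1/24 + (-2/9 - 1/(-21))*138 = 1/24 + (-2/9 - 1*(-1/21))*138 = 1/24 + (-2/9 + 1/21)*138 = 1/24 - 11/63*138 = 1/24 - 506/21 = -1347/56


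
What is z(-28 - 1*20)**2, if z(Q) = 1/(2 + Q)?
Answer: 1/2116 ≈ 0.00047259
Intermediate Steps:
z(-28 - 1*20)**2 = (1/(2 + (-28 - 1*20)))**2 = (1/(2 + (-28 - 20)))**2 = (1/(2 - 48))**2 = (1/(-46))**2 = (-1/46)**2 = 1/2116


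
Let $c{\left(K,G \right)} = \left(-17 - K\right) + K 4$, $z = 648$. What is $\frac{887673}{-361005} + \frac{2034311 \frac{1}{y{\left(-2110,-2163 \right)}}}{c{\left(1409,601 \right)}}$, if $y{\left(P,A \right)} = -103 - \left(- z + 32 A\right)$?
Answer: $- \frac{3466262252821}{1413665785054} \approx -2.452$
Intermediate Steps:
$y{\left(P,A \right)} = 545 - 32 A$ ($y{\left(P,A \right)} = -103 - \left(-648 + 32 A\right) = 545 - 32 A$)
$c{\left(K,G \right)} = -17 + 3 K$ ($c{\left(K,G \right)} = \left(-17 - K\right) + 4 K = -17 + 3 K$)
$\frac{887673}{-361005} + \frac{2034311 \frac{1}{y{\left(-2110,-2163 \right)}}}{c{\left(1409,601 \right)}} = \frac{887673}{-361005} + \frac{2034311 \frac{1}{545 - -69216}}{-17 + 3 \cdot 1409} = 887673 \left(- \frac{1}{361005}\right) + \frac{2034311 \frac{1}{545 + 69216}}{-17 + 4227} = - \frac{295891}{120335} + \frac{2034311 \cdot \frac{1}{69761}}{4210} = - \frac{295891}{120335} + 2034311 \cdot \frac{1}{69761} \cdot \frac{1}{4210} = - \frac{295891}{120335} + \frac{2034311}{69761} \cdot \frac{1}{4210} = - \frac{295891}{120335} + \frac{2034311}{293693810} = - \frac{3466262252821}{1413665785054}$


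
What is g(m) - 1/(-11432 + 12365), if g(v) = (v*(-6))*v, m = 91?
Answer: -46357039/933 ≈ -49686.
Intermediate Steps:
g(v) = -6*v² (g(v) = (-6*v)*v = -6*v²)
g(m) - 1/(-11432 + 12365) = -6*91² - 1/(-11432 + 12365) = -6*8281 - 1/933 = -49686 - 1*1/933 = -49686 - 1/933 = -46357039/933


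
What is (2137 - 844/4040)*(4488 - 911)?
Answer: 7719734743/1010 ≈ 7.6433e+6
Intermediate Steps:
(2137 - 844/4040)*(4488 - 911) = (2137 - 844*1/4040)*3577 = (2137 - 211/1010)*3577 = (2158159/1010)*3577 = 7719734743/1010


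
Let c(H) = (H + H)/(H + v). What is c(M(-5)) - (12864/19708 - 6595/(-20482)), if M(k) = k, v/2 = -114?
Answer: -21909588601/23513151662 ≈ -0.93180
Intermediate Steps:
v = -228 (v = 2*(-114) = -228)
c(H) = 2*H/(-228 + H) (c(H) = (H + H)/(H - 228) = (2*H)/(-228 + H) = 2*H/(-228 + H))
c(M(-5)) - (12864/19708 - 6595/(-20482)) = 2*(-5)/(-228 - 5) - (12864/19708 - 6595/(-20482)) = 2*(-5)/(-233) - (12864*(1/19708) - 6595*(-1/20482)) = 2*(-5)*(-1/233) - (3216/4927 + 6595/20482) = 10/233 - 1*98363677/100914814 = 10/233 - 98363677/100914814 = -21909588601/23513151662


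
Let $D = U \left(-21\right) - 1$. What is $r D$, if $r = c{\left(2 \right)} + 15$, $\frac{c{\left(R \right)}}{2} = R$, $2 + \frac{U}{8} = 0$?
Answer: $6365$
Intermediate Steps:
$U = -16$ ($U = -16 + 8 \cdot 0 = -16 + 0 = -16$)
$c{\left(R \right)} = 2 R$
$r = 19$ ($r = 2 \cdot 2 + 15 = 4 + 15 = 19$)
$D = 335$ ($D = \left(-16\right) \left(-21\right) - 1 = 336 - 1 = 335$)
$r D = 19 \cdot 335 = 6365$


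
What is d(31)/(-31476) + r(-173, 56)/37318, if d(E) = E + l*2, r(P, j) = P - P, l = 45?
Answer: -121/31476 ≈ -0.0038442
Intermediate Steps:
r(P, j) = 0
d(E) = 90 + E (d(E) = E + 45*2 = E + 90 = 90 + E)
d(31)/(-31476) + r(-173, 56)/37318 = (90 + 31)/(-31476) + 0/37318 = 121*(-1/31476) + 0*(1/37318) = -121/31476 + 0 = -121/31476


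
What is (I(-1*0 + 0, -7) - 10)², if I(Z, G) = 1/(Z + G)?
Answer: 5041/49 ≈ 102.88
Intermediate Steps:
I(Z, G) = 1/(G + Z)
(I(-1*0 + 0, -7) - 10)² = (1/(-7 + (-1*0 + 0)) - 10)² = (1/(-7 + (0 + 0)) - 10)² = (1/(-7 + 0) - 10)² = (1/(-7) - 10)² = (-⅐ - 10)² = (-71/7)² = 5041/49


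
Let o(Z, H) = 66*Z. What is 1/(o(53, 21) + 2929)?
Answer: 1/6427 ≈ 0.00015559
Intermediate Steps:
1/(o(53, 21) + 2929) = 1/(66*53 + 2929) = 1/(3498 + 2929) = 1/6427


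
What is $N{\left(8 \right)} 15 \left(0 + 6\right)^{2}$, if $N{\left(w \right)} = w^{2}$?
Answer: $34560$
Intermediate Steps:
$N{\left(8 \right)} 15 \left(0 + 6\right)^{2} = 8^{2} \cdot 15 \left(0 + 6\right)^{2} = 64 \cdot 15 \cdot 6^{2} = 960 \cdot 36 = 34560$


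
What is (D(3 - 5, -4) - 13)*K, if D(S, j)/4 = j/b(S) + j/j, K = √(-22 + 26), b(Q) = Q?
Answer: -2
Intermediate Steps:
K = 2 (K = √4 = 2)
D(S, j) = 4 + 4*j/S (D(S, j) = 4*(j/S + j/j) = 4*(j/S + 1) = 4*(1 + j/S) = 4 + 4*j/S)
(D(3 - 5, -4) - 13)*K = ((4 + 4*(-4)/(3 - 5)) - 13)*2 = ((4 + 4*(-4)/(-2)) - 13)*2 = ((4 + 4*(-4)*(-½)) - 13)*2 = ((4 + 8) - 13)*2 = (12 - 13)*2 = -1*2 = -2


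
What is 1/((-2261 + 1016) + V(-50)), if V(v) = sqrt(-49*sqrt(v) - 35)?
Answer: 1/(-1245 + sqrt(35)*sqrt(-1 - 7*I*sqrt(2))) ≈ -0.00081127 + 9.112e-6*I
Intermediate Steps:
V(v) = sqrt(-35 - 49*sqrt(v))
1/((-2261 + 1016) + V(-50)) = 1/((-2261 + 1016) + sqrt(-35 - 245*I*sqrt(2))) = 1/(-1245 + sqrt(-35 - 245*I*sqrt(2)))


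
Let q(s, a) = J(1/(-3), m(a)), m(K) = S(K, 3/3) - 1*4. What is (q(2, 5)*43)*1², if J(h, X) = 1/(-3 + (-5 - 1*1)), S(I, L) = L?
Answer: -43/9 ≈ -4.7778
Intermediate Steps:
m(K) = -3 (m(K) = 3/3 - 1*4 = 3*(⅓) - 4 = 1 - 4 = -3)
J(h, X) = -⅑ (J(h, X) = 1/(-3 + (-5 - 1)) = 1/(-3 - 6) = 1/(-9) = -⅑)
q(s, a) = -⅑
(q(2, 5)*43)*1² = -⅑*43*1² = -43/9*1 = -43/9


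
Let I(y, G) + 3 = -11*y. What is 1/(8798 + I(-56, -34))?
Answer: 1/9411 ≈ 0.00010626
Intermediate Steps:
I(y, G) = -3 - 11*y
1/(8798 + I(-56, -34)) = 1/(8798 + (-3 - 11*(-56))) = 1/(8798 + (-3 + 616)) = 1/(8798 + 613) = 1/9411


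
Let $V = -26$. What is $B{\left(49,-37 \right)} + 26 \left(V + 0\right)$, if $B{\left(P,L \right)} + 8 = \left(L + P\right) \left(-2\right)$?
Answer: $-708$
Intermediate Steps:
$B{\left(P,L \right)} = -8 - 2 L - 2 P$ ($B{\left(P,L \right)} = -8 + \left(L + P\right) \left(-2\right) = -8 - \left(2 L + 2 P\right) = -8 - 2 L - 2 P$)
$B{\left(49,-37 \right)} + 26 \left(V + 0\right) = \left(-8 - -74 - 98\right) + 26 \left(-26 + 0\right) = \left(-8 + 74 - 98\right) + 26 \left(-26\right) = -32 - 676 = -708$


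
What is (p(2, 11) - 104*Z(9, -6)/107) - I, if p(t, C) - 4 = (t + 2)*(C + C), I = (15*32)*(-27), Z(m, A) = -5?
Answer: 1397084/107 ≈ 13057.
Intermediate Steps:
I = -12960 (I = 480*(-27) = -12960)
p(t, C) = 4 + 2*C*(2 + t) (p(t, C) = 4 + (t + 2)*(C + C) = 4 + (2 + t)*(2*C) = 4 + 2*C*(2 + t))
(p(2, 11) - 104*Z(9, -6)/107) - I = ((4 + 4*11 + 2*11*2) - (-520)/107) - 1*(-12960) = ((4 + 44 + 44) - (-520)/107) + 12960 = (92 - 104*(-5/107)) + 12960 = (92 + 520/107) + 12960 = 10364/107 + 12960 = 1397084/107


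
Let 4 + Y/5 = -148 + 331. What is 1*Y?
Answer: 895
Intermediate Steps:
Y = 895 (Y = -20 + 5*(-148 + 331) = -20 + 5*183 = -20 + 915 = 895)
1*Y = 1*895 = 895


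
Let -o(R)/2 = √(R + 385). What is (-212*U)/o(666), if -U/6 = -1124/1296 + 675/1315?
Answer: 1598639*√1051/7463151 ≈ 6.9443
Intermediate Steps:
U = 30163/14202 (U = -6*(-1124/1296 + 675/1315) = -6*(-1124*1/1296 + 675*(1/1315)) = -6*(-281/324 + 135/263) = -6*(-30163/85212) = 30163/14202 ≈ 2.1239)
o(R) = -2*√(385 + R) (o(R) = -2*√(R + 385) = -2*√(385 + R))
(-212*U)/o(666) = (-212*30163/14202)/((-2*√(385 + 666))) = -3197278*(-√1051/2102)/7101 = -(-1598639)*√1051/7463151 = 1598639*√1051/7463151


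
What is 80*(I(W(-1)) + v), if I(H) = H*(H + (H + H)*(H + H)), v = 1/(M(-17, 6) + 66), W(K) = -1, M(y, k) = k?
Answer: -2150/9 ≈ -238.89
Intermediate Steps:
v = 1/72 (v = 1/(6 + 66) = 1/72 ≈ 0.013889)
I(H) = H*(H + 4*H²) (I(H) = H*(H + (2*H)*(2*H)) = H*(H + 4*H²))
80*(I(W(-1)) + v) = 80*((-1)²*(1 + 4*(-1)) + 1/72) = 80*(1*(1 - 4) + 1/72) = 80*(1*(-3) + 1/72) = 80*(-3 + 1/72) = 80*(-215/72) = -2150/9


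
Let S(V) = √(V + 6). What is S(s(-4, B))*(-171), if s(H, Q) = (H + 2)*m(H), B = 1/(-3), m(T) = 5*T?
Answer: -171*√46 ≈ -1159.8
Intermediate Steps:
B = -⅓ (B = 1*(-⅓) = -⅓ ≈ -0.33333)
s(H, Q) = 5*H*(2 + H) (s(H, Q) = (H + 2)*(5*H) = (2 + H)*(5*H) = 5*H*(2 + H))
S(V) = √(6 + V)
S(s(-4, B))*(-171) = √(6 + 5*(-4)*(2 - 4))*(-171) = √(6 + 5*(-4)*(-2))*(-171) = √(6 + 40)*(-171) = √46*(-171) = -171*√46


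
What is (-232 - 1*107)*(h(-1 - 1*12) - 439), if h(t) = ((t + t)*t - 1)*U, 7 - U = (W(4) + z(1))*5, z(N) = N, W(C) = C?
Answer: 2205195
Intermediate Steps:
U = -18 (U = 7 - (4 + 1)*5 = 7 - 5*5 = 7 - 1*25 = 7 - 25 = -18)
h(t) = 18 - 36*t² (h(t) = ((t + t)*t - 1)*(-18) = ((2*t)*t - 1)*(-18) = (2*t² - 1)*(-18) = (-1 + 2*t²)*(-18) = 18 - 36*t²)
(-232 - 1*107)*(h(-1 - 1*12) - 439) = (-232 - 1*107)*((18 - 36*(-1 - 1*12)²) - 439) = (-232 - 107)*((18 - 36*(-1 - 12)²) - 439) = -339*((18 - 36*(-13)²) - 439) = -339*((18 - 36*169) - 439) = -339*((18 - 6084) - 439) = -339*(-6066 - 439) = -339*(-6505) = 2205195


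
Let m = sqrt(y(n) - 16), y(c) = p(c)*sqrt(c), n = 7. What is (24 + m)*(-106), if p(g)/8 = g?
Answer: -2544 - 212*sqrt(-4 + 14*sqrt(7)) ≈ -3762.6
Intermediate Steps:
p(g) = 8*g
y(c) = 8*c**(3/2) (y(c) = (8*c)*sqrt(c) = 8*c**(3/2))
m = sqrt(-16 + 56*sqrt(7)) (m = sqrt(8*7**(3/2) - 16) = sqrt(8*(7*sqrt(7)) - 16) = sqrt(56*sqrt(7) - 16) = sqrt(-16 + 56*sqrt(7)) ≈ 11.496)
(24 + m)*(-106) = (24 + 2*sqrt(-4 + 14*sqrt(7)))*(-106) = -2544 - 212*sqrt(-4 + 14*sqrt(7))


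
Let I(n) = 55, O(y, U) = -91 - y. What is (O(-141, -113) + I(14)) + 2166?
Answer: 2271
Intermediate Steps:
(O(-141, -113) + I(14)) + 2166 = ((-91 - 1*(-141)) + 55) + 2166 = ((-91 + 141) + 55) + 2166 = (50 + 55) + 2166 = 105 + 2166 = 2271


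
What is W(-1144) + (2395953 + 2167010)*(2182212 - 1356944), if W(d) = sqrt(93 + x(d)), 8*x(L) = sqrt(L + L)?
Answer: 3765667349084 + sqrt(372 + 2*I*sqrt(143))/2 ≈ 3.7657e+12 + 0.30984*I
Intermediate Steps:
x(L) = sqrt(2)*sqrt(L)/8 (x(L) = sqrt(L + L)/8 = sqrt(2*L)/8 = (sqrt(2)*sqrt(L))/8 = sqrt(2)*sqrt(L)/8)
W(d) = sqrt(93 + sqrt(2)*sqrt(d)/8)
W(-1144) + (2395953 + 2167010)*(2182212 - 1356944) = sqrt(1488 + 2*sqrt(2)*sqrt(-1144))/4 + (2395953 + 2167010)*(2182212 - 1356944) = sqrt(1488 + 2*sqrt(2)*(2*I*sqrt(286)))/4 + 4562963*825268 = sqrt(1488 + 8*I*sqrt(143))/4 + 3765667349084 = 3765667349084 + sqrt(1488 + 8*I*sqrt(143))/4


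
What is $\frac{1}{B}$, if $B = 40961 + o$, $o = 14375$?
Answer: $\frac{1}{55336} \approx 1.8071 \cdot 10^{-5}$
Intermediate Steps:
$B = 55336$ ($B = 40961 + 14375 = 55336$)
$\frac{1}{B} = \frac{1}{55336}$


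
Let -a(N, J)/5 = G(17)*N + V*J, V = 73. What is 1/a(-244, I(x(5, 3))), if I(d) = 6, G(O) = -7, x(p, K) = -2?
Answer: -1/10730 ≈ -9.3197e-5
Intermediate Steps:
a(N, J) = -365*J + 35*N (a(N, J) = -5*(-7*N + 73*J) = -365*J + 35*N)
1/a(-244, I(x(5, 3))) = 1/(-365*6 + 35*(-244)) = 1/(-2190 - 8540) = 1/(-10730) = -1/10730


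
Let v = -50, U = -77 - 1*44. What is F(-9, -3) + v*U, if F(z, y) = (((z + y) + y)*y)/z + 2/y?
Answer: 18133/3 ≈ 6044.3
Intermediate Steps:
U = -121 (U = -77 - 44 = -121)
F(z, y) = 2/y + y*(z + 2*y)/z (F(z, y) = (((y + z) + y)*y)/z + 2/y = ((z + 2*y)*y)/z + 2/y = (y*(z + 2*y))/z + 2/y = y*(z + 2*y)/z + 2/y = 2/y + y*(z + 2*y)/z)
F(-9, -3) + v*U = (-3 + 2/(-3) + 2*(-3)²/(-9)) - 50*(-121) = (-3 + 2*(-⅓) + 2*9*(-⅑)) + 6050 = (-3 - ⅔ - 2) + 6050 = -17/3 + 6050 = 18133/3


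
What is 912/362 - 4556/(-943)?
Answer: 1254644/170683 ≈ 7.3507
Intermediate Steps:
912/362 - 4556/(-943) = 912*(1/362) - 4556*(-1/943) = 456/181 + 4556/943 = 1254644/170683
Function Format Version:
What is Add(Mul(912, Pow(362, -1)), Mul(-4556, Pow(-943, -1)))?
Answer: Rational(1254644, 170683) ≈ 7.3507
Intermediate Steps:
Add(Mul(912, Pow(362, -1)), Mul(-4556, Pow(-943, -1))) = Add(Mul(912, Rational(1, 362)), Mul(-4556, Rational(-1, 943))) = Add(Rational(456, 181), Rational(4556, 943)) = Rational(1254644, 170683)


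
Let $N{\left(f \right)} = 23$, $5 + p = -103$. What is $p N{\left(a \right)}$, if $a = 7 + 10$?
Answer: $-2484$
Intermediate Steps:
$a = 17$
$p = -108$ ($p = -5 - 103 = -108$)
$p N{\left(a \right)} = \left(-108\right) 23 = -2484$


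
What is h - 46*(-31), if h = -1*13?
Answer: 1413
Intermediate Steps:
h = -13
h - 46*(-31) = -13 - 46*(-31) = -13 + 1426 = 1413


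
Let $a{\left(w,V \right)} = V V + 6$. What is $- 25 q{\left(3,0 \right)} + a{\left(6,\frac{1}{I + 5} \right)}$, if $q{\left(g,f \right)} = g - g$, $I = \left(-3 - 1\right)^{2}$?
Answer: $\frac{2647}{441} \approx 6.0023$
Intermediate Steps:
$I = 16$ ($I = \left(-4\right)^{2} = 16$)
$q{\left(g,f \right)} = 0$
$a{\left(w,V \right)} = 6 + V^{2}$ ($a{\left(w,V \right)} = V^{2} + 6 = 6 + V^{2}$)
$- 25 q{\left(3,0 \right)} + a{\left(6,\frac{1}{I + 5} \right)} = \left(-25\right) 0 + \left(6 + \left(\frac{1}{16 + 5}\right)^{2}\right) = 0 + \left(6 + \left(\frac{1}{21}\right)^{2}\right) = 0 + \left(6 + \frac{1}{441}\right) = 0 + \frac{2647}{441} = \frac{2647}{441}$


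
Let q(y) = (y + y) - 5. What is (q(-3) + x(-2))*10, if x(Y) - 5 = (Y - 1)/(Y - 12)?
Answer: -405/7 ≈ -57.857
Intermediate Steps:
x(Y) = 5 + (-1 + Y)/(-12 + Y) (x(Y) = 5 + (Y - 1)/(Y - 12) = 5 + (-1 + Y)/(-12 + Y))
q(y) = -5 + 2*y (q(y) = 2*y - 5 = -5 + 2*y)
(q(-3) + x(-2))*10 = ((-5 + 2*(-3)) + (-61 + 6*(-2))/(-12 - 2))*10 = ((-5 - 6) + (-61 - 12)/(-14))*10 = (-11 - 1/14*(-73))*10 = (-11 + 73/14)*10 = -81/14*10 = -405/7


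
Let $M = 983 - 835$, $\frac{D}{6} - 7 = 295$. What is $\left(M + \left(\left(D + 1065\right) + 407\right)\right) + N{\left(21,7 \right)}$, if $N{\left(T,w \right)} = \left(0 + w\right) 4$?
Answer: $3460$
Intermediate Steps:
$D = 1812$ ($D = 42 + 6 \cdot 295 = 42 + 1770 = 1812$)
$M = 148$ ($M = 983 - 835 = 148$)
$N{\left(T,w \right)} = 4 w$ ($N{\left(T,w \right)} = w 4 = 4 w$)
$\left(M + \left(\left(D + 1065\right) + 407\right)\right) + N{\left(21,7 \right)} = \left(148 + \left(\left(1812 + 1065\right) + 407\right)\right) + 4 \cdot 7 = \left(148 + \left(2877 + 407\right)\right) + 28 = \left(148 + 3284\right) + 28 = 3432 + 28 = 3460$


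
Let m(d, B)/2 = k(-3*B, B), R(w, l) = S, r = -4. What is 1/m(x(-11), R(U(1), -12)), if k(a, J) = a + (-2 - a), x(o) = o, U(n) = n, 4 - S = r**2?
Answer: -1/4 ≈ -0.25000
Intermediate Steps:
S = -12 (S = 4 - 1*(-4)**2 = 4 - 1*16 = 4 - 16 = -12)
R(w, l) = -12
k(a, J) = -2
m(d, B) = -4 (m(d, B) = 2*(-2) = -4)
1/m(x(-11), R(U(1), -12)) = 1/(-4) = -1/4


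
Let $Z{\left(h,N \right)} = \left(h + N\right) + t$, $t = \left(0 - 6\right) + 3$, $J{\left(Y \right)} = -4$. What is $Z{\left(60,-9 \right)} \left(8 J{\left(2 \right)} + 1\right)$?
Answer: $-1488$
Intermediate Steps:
$t = -3$ ($t = -6 + 3 = -3$)
$Z{\left(h,N \right)} = -3 + N + h$ ($Z{\left(h,N \right)} = \left(h + N\right) - 3 = \left(N + h\right) - 3 = -3 + N + h$)
$Z{\left(60,-9 \right)} \left(8 J{\left(2 \right)} + 1\right) = \left(-3 - 9 + 60\right) \left(8 \left(-4\right) + 1\right) = 48 \left(-32 + 1\right) = 48 \left(-31\right) = -1488$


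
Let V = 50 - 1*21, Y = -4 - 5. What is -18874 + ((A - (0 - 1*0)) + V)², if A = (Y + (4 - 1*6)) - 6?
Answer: -18730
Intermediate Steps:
Y = -9
A = -17 (A = (-9 + (4 - 1*6)) - 6 = (-9 + (4 - 6)) - 6 = (-9 - 2) - 6 = -11 - 6 = -17)
V = 29 (V = 50 - 21 = 29)
-18874 + ((A - (0 - 1*0)) + V)² = -18874 + ((-17 - (0 - 1*0)) + 29)² = -18874 + ((-17 - (0 + 0)) + 29)² = -18874 + ((-17 - 1*0) + 29)² = -18874 + ((-17 + 0) + 29)² = -18874 + (-17 + 29)² = -18874 + 12² = -18874 + 144 = -18730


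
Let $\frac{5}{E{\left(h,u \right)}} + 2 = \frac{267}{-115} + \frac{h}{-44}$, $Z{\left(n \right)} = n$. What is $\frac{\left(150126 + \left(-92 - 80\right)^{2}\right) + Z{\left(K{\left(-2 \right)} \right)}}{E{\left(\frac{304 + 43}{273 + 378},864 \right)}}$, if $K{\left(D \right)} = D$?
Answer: $- \frac{641376638971}{4117575} \approx -1.5577 \cdot 10^{5}$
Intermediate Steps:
$E{\left(h,u \right)} = \frac{5}{- \frac{497}{115} - \frac{h}{44}}$ ($E{\left(h,u \right)} = \frac{5}{-2 + \left(\frac{267}{-115} + \frac{h}{-44}\right)} = \frac{5}{-2 + \left(267 \left(- \frac{1}{115}\right) + h \left(- \frac{1}{44}\right)\right)} = \frac{5}{-2 - \left(\frac{267}{115} + \frac{h}{44}\right)} = \frac{5}{- \frac{497}{115} - \frac{h}{44}}$)
$\frac{\left(150126 + \left(-92 - 80\right)^{2}\right) + Z{\left(K{\left(-2 \right)} \right)}}{E{\left(\frac{304 + 43}{273 + 378},864 \right)}} = \frac{\left(150126 + \left(-92 - 80\right)^{2}\right) - 2}{\left(-25300\right) \frac{1}{21868 + 115 \frac{304 + 43}{273 + 378}}} = \frac{\left(150126 + \left(-172\right)^{2}\right) - 2}{\left(-25300\right) \frac{1}{21868 + 115 \cdot \frac{347}{651}}} = \frac{\left(150126 + 29584\right) - 2}{\left(-25300\right) \frac{1}{21868 + 115 \cdot 347 \cdot \frac{1}{651}}} = \frac{179710 - 2}{\left(-25300\right) \frac{1}{21868 + 115 \cdot \frac{347}{651}}} = \frac{179708}{\left(-25300\right) \frac{1}{21868 + \frac{39905}{651}}} = \frac{179708}{\left(-25300\right) \frac{1}{\frac{14275973}{651}}} = \frac{179708}{\left(-25300\right) \frac{651}{14275973}} = \frac{179708}{- \frac{16470300}{14275973}} = 179708 \left(- \frac{14275973}{16470300}\right) = - \frac{641376638971}{4117575}$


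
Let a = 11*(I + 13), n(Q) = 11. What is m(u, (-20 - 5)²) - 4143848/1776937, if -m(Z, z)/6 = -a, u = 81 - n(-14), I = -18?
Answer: -590533058/1776937 ≈ -332.33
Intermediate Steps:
u = 70 (u = 81 - 1*11 = 81 - 11 = 70)
a = -55 (a = 11*(-18 + 13) = 11*(-5) = -55)
m(Z, z) = -330 (m(Z, z) = -(-6)*(-55) = -6*55 = -330)
m(u, (-20 - 5)²) - 4143848/1776937 = -330 - 4143848/1776937 = -590533058/1776937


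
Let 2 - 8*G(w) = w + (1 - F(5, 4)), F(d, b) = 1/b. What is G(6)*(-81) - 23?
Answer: 803/32 ≈ 25.094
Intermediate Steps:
G(w) = 5/32 - w/8 (G(w) = ¼ - (w + (1 - 1/4))/8 = ¼ - (w + (1 - 1*¼))/8 = ¼ - (w + (1 - ¼))/8 = ¼ - (w + ¾)/8 = ¼ - (¾ + w)/8 = ¼ + (-3/32 - w/8) = 5/32 - w/8)
G(6)*(-81) - 23 = (5/32 - ⅛*6)*(-81) - 23 = (5/32 - ¾)*(-81) - 23 = -19/32*(-81) - 23 = 1539/32 - 23 = 803/32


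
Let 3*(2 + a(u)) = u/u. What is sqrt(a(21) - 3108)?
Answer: I*sqrt(27987)/3 ≈ 55.764*I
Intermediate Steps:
a(u) = -5/3 (a(u) = -2 + (u/u)/3 = -2 + (1/3)*1 = -2 + 1/3 = -5/3)
sqrt(a(21) - 3108) = sqrt(-5/3 - 3108) = sqrt(-9329/3) = I*sqrt(27987)/3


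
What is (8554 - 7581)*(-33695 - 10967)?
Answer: -43456126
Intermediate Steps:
(8554 - 7581)*(-33695 - 10967) = 973*(-44662) = -43456126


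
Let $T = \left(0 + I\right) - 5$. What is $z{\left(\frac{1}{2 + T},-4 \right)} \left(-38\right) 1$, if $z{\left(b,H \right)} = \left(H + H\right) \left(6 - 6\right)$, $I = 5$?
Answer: $0$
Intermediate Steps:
$T = 0$ ($T = \left(0 + 5\right) - 5 = 5 - 5 = 0$)
$z{\left(b,H \right)} = 0$ ($z{\left(b,H \right)} = 2 H \left(6 - 6\right) = 2 H 0 = 0$)
$z{\left(\frac{1}{2 + T},-4 \right)} \left(-38\right) 1 = 0 \left(-38\right) 1 = 0 \cdot 1 = 0$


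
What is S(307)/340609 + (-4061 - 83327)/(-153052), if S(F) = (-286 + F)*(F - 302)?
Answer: 7445302438/13032722167 ≈ 0.57128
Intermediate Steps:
S(F) = (-302 + F)*(-286 + F) (S(F) = (-286 + F)*(-302 + F) = (-302 + F)*(-286 + F))
S(307)/340609 + (-4061 - 83327)/(-153052) = (86372 + 307² - 588*307)/340609 + (-4061 - 83327)/(-153052) = (86372 + 94249 - 180516)*(1/340609) - 87388*(-1/153052) = 105*(1/340609) + 21847/38263 = 105/340609 + 21847/38263 = 7445302438/13032722167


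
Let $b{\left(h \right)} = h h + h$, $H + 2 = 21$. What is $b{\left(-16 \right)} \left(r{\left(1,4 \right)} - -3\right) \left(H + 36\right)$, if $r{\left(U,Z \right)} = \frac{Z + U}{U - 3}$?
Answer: $6600$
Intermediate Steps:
$r{\left(U,Z \right)} = \frac{U + Z}{-3 + U}$
$H = 19$ ($H = -2 + 21 = 19$)
$b{\left(h \right)} = h + h^{2}$ ($b{\left(h \right)} = h^{2} + h = h + h^{2}$)
$b{\left(-16 \right)} \left(r{\left(1,4 \right)} - -3\right) \left(H + 36\right) = - 16 \left(1 - 16\right) \left(\frac{1 + 4}{-3 + 1} - -3\right) \left(19 + 36\right) = \left(-16\right) \left(-15\right) \left(\frac{1}{-2} \cdot 5 + 3\right) 55 = 240 \left(\left(- \frac{1}{2}\right) 5 + 3\right) 55 = 240 \left(- \frac{5}{2} + 3\right) 55 = 240 \cdot \frac{1}{2} \cdot 55 = 240 \cdot \frac{55}{2} = 6600$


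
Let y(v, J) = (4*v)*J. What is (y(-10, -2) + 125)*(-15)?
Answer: -3075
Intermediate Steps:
y(v, J) = 4*J*v
(y(-10, -2) + 125)*(-15) = (4*(-2)*(-10) + 125)*(-15) = (80 + 125)*(-15) = 205*(-15) = -3075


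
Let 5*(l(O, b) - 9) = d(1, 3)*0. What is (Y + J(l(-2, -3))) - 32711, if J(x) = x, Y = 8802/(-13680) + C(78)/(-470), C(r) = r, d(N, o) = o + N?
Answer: -1168144351/35720 ≈ -32703.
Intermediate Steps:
d(N, o) = N + o
l(O, b) = 9 (l(O, b) = 9 + ((1 + 3)*0)/5 = 9 + (4*0)/5 = 9 + (⅕)*0 = 9 + 0 = 9)
Y = -28911/35720 (Y = 8802/(-13680) + 78/(-470) = 8802*(-1/13680) + 78*(-1/470) = -489/760 - 39/235 = -28911/35720 ≈ -0.80938)
(Y + J(l(-2, -3))) - 32711 = (-28911/35720 + 9) - 32711 = 292569/35720 - 32711 = -1168144351/35720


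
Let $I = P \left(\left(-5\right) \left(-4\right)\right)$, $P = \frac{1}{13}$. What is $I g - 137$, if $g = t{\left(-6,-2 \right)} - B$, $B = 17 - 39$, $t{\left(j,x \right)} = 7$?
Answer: $- \frac{1201}{13} \approx -92.385$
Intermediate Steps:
$P = \frac{1}{13} \approx 0.076923$
$B = -22$ ($B = 17 - 39 = -22$)
$g = 29$ ($g = 7 - -22 = 7 + 22 = 29$)
$I = \frac{20}{13}$ ($I = \frac{\left(-5\right) \left(-4\right)}{13} = \frac{1}{13} \cdot 20 = \frac{20}{13} \approx 1.5385$)
$I g - 137 = \frac{20}{13} \cdot 29 - 137 = \frac{580}{13} - 137 = - \frac{1201}{13}$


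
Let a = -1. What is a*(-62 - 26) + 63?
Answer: 151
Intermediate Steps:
a*(-62 - 26) + 63 = -(-62 - 26) + 63 = -1*(-88) + 63 = 88 + 63 = 151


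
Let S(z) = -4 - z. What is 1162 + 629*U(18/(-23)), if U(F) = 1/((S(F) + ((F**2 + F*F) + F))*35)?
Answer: 59370819/51380 ≈ 1155.5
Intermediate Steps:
U(F) = 1/(35*(-4 + 2*F**2)) (U(F) = 1/((-4 - F) + ((F**2 + F*F) + F)*35) = (1/35)/((-4 - F) + ((F**2 + F**2) + F)) = (1/35)/((-4 - F) + (2*F**2 + F)) = (1/35)/((-4 - F) + (F + 2*F**2)) = (1/35)/(-4 + 2*F**2) = 1/(35*(-4 + 2*F**2)))
1162 + 629*U(18/(-23)) = 1162 + 629*(1/(70*(-2 + (18/(-23))**2))) = 1162 + 629*(1/(70*(-2 + (18*(-1/23))**2))) = 1162 + 629*(1/(70*(-2 + (-18/23)**2))) = 1162 + 629*(1/(70*(-2 + 324/529))) = 1162 + 629*(1/(70*(-734/529))) = 1162 + 629*((1/70)*(-529/734)) = 1162 + 629*(-529/51380) = 1162 - 332741/51380 = 59370819/51380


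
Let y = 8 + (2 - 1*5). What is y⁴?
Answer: 625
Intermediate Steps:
y = 5 (y = 8 + (2 - 5) = 8 - 3 = 5)
y⁴ = 5⁴ = 625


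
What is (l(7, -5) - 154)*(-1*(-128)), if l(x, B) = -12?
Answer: -21248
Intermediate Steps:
(l(7, -5) - 154)*(-1*(-128)) = (-12 - 154)*(-1*(-128)) = -166*128 = -21248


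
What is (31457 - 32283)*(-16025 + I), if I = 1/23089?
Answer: 305621011024/23089 ≈ 1.3237e+7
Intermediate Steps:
I = 1/23089 ≈ 4.3311e-5
(31457 - 32283)*(-16025 + I) = (31457 - 32283)*(-16025 + 1/23089) = -826*(-370001224/23089) = 305621011024/23089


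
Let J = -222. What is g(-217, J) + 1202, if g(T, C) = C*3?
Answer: 536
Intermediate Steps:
g(T, C) = 3*C
g(-217, J) + 1202 = 3*(-222) + 1202 = -666 + 1202 = 536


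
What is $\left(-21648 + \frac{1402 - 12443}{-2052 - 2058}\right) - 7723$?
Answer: $- \frac{120703769}{4110} \approx -29368.0$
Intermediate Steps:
$\left(-21648 + \frac{1402 - 12443}{-2052 - 2058}\right) - 7723 = \left(-21648 - \frac{11041}{-4110}\right) - 7723 = \left(-21648 - - \frac{11041}{4110}\right) - 7723 = \left(-21648 + \frac{11041}{4110}\right) - 7723 = - \frac{88962239}{4110} - 7723 = - \frac{120703769}{4110}$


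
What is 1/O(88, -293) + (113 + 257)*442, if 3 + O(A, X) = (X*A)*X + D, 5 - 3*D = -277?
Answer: 1235512482621/7554803 ≈ 1.6354e+5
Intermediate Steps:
D = 94 (D = 5/3 - 1/3*(-277) = 5/3 + 277/3 = 94)
O(A, X) = 91 + A*X**2 (O(A, X) = -3 + ((X*A)*X + 94) = -3 + ((A*X)*X + 94) = -3 + (A*X**2 + 94) = -3 + (94 + A*X**2) = 91 + A*X**2)
1/O(88, -293) + (113 + 257)*442 = 1/(91 + 88*(-293)**2) + (113 + 257)*442 = 1/(91 + 88*85849) + 370*442 = 1/(91 + 7554712) + 163540 = 1/7554803 + 163540 = 1235512482621/7554803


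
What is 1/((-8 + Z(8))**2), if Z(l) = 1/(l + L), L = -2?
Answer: 36/2209 ≈ 0.016297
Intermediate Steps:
Z(l) = 1/(-2 + l) (Z(l) = 1/(l - 2) = 1/(-2 + l))
1/((-8 + Z(8))**2) = 1/((-8 + 1/(-2 + 8))**2) = 1/((-8 + 1/6)**2) = 1/((-47/6)**2) = 1/(2209/36) = 36/2209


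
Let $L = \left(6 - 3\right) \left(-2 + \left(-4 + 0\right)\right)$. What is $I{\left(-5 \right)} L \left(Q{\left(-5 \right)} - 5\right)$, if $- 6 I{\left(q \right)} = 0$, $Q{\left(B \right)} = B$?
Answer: $0$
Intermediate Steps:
$L = -18$ ($L = 3 \left(-2 - 4\right) = 3 \left(-6\right) = -18$)
$I{\left(q \right)} = 0$ ($I{\left(q \right)} = \left(- \frac{1}{6}\right) 0 = 0$)
$I{\left(-5 \right)} L \left(Q{\left(-5 \right)} - 5\right) = 0 \left(-18\right) \left(-5 - 5\right) = 0 \left(-5 - 5\right) = 0 \left(-10\right) = 0$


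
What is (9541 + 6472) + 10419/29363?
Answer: 470200138/29363 ≈ 16013.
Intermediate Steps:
(9541 + 6472) + 10419/29363 = 16013 + 10419*(1/29363) = 16013 + 10419/29363 = 470200138/29363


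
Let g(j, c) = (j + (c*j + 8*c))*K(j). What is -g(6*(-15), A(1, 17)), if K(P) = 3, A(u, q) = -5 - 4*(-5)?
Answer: 3960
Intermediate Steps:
A(u, q) = 15 (A(u, q) = -5 + 20 = 15)
g(j, c) = 3*j + 24*c + 3*c*j (g(j, c) = (j + (c*j + 8*c))*3 = (j + (8*c + c*j))*3 = (j + 8*c + c*j)*3 = 3*j + 24*c + 3*c*j)
-g(6*(-15), A(1, 17)) = -(3*(6*(-15)) + 24*15 + 3*15*(6*(-15))) = -(3*(-90) + 360 + 3*15*(-90)) = -(-270 + 360 - 4050) = -1*(-3960) = 3960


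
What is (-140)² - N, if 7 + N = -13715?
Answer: 33322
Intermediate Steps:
N = -13722 (N = -7 - 13715 = -13722)
(-140)² - N = (-140)² - 1*(-13722) = 19600 + 13722 = 33322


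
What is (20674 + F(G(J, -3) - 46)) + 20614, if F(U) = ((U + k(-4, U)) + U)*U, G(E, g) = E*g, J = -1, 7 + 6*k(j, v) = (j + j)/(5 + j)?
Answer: 90187/2 ≈ 45094.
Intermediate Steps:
k(j, v) = -7/6 + j/(3*(5 + j)) (k(j, v) = -7/6 + ((j + j)/(5 + j))/6 = -7/6 + ((2*j)/(5 + j))/6 = -7/6 + (2*j/(5 + j))/6 = -7/6 + j/(3*(5 + j)))
F(U) = U*(-5/2 + 2*U) (F(U) = ((U + 5*(-7 - 1*(-4))/(6*(5 - 4))) + U)*U = ((U + (⅚)*(-7 + 4)/1) + U)*U = ((U + (⅚)*1*(-3)) + U)*U = ((U - 5/2) + U)*U = ((-5/2 + U) + U)*U = (-5/2 + 2*U)*U = U*(-5/2 + 2*U))
(20674 + F(G(J, -3) - 46)) + 20614 = (20674 + (-1*(-3) - 46)*(-5 + 4*(-1*(-3) - 46))/2) + 20614 = (20674 + (3 - 46)*(-5 + 4*(3 - 46))/2) + 20614 = (20674 + (½)*(-43)*(-5 + 4*(-43))) + 20614 = (20674 + (½)*(-43)*(-5 - 172)) + 20614 = (20674 + (½)*(-43)*(-177)) + 20614 = (20674 + 7611/2) + 20614 = 48959/2 + 20614 = 90187/2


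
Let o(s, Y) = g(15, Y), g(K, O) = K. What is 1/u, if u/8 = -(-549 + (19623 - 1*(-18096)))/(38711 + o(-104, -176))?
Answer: -19363/148680 ≈ -0.13023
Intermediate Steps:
o(s, Y) = 15
u = -148680/19363 (u = 8*(-(-549 + (19623 - 1*(-18096)))/(38711 + 15)) = 8*(-(-549 + (19623 + 18096))/38726) = 8*(-(-549 + 37719)/38726) = 8*(-37170/38726) = 8*(-1*18585/19363) = 8*(-18585/19363) = -148680/19363 ≈ -7.6786)
1/u = 1/(-148680/19363) = -19363/148680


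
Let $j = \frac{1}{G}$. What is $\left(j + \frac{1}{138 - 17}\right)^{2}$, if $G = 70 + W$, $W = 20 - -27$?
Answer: $\frac{56644}{200420649} \approx 0.00028263$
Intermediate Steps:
$W = 47$ ($W = 20 + 27 = 47$)
$G = 117$ ($G = 70 + 47 = 117$)
$j = \frac{1}{117} \approx 0.008547$
$\left(j + \frac{1}{138 - 17}\right)^{2} = \left(\frac{1}{117} + \frac{1}{138 - 17}\right)^{2} = \left(\frac{1}{117} + \frac{1}{121}\right)^{2} = \left(\frac{238}{14157}\right)^{2} = \frac{56644}{200420649}$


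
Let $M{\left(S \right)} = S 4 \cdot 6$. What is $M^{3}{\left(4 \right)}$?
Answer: $884736$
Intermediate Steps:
$M{\left(S \right)} = 24 S$ ($M{\left(S \right)} = 4 S 6 = 24 S$)
$M^{3}{\left(4 \right)} = \left(24 \cdot 4\right)^{3} = 96^{3} = 884736$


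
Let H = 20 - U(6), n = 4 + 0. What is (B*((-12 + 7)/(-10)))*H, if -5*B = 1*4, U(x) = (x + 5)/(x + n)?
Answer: -189/25 ≈ -7.5600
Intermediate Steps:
n = 4
U(x) = (5 + x)/(4 + x) (U(x) = (x + 5)/(x + 4) = (5 + x)/(4 + x))
H = 189/10 (H = 20 - (5 + 6)/(4 + 6) = 20 - 11/10 = 189/10 ≈ 18.900)
B = -4/5 ≈ -0.80000
(B*((-12 + 7)/(-10)))*H = -4*(-12 + 7)/(5*(-10))*(189/10) = -(-4)*(-1)/10*(189/10) = -4/5*1/2*(189/10) = -2/5*189/10 = -189/25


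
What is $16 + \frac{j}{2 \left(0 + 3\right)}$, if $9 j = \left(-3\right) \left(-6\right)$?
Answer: $\frac{49}{3} \approx 16.333$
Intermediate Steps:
$j = 2$ ($j = \frac{\left(-3\right) \left(-6\right)}{9} = \frac{1}{9} \cdot 18 = 2$)
$16 + \frac{j}{2 \left(0 + 3\right)} = 16 + \frac{2}{2 \left(0 + 3\right)} = 16 + \frac{2}{2 \cdot 3} = 16 + \frac{2}{6} = 16 + 2 \cdot \frac{1}{6} = 16 + \frac{1}{3} = \frac{49}{3}$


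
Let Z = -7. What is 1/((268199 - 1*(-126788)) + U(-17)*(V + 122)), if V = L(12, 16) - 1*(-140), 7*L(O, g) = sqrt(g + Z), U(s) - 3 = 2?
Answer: 7/2774094 ≈ 2.5233e-6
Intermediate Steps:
U(s) = 5 (U(s) = 3 + 2 = 5)
L(O, g) = sqrt(-7 + g)/7 (L(O, g) = sqrt(g - 7)/7 = sqrt(-7 + g)/7)
V = 983/7 (V = sqrt(-7 + 16)/7 - 1*(-140) = sqrt(9)/7 + 140 = (1/7)*3 + 140 = 3/7 + 140 = 983/7 ≈ 140.43)
1/((268199 - 1*(-126788)) + U(-17)*(V + 122)) = 1/((268199 - 1*(-126788)) + 5*(983/7 + 122)) = 1/((268199 + 126788) + 5*(1837/7)) = 1/(394987 + 9185/7) = 1/(2774094/7) = 7/2774094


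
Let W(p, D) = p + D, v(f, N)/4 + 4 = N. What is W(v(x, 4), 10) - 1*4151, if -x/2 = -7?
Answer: -4141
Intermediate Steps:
x = 14 (x = -2*(-7) = 14)
v(f, N) = -16 + 4*N
W(p, D) = D + p
W(v(x, 4), 10) - 1*4151 = (10 + (-16 + 4*4)) - 1*4151 = (10 + (-16 + 16)) - 4151 = (10 + 0) - 4151 = 10 - 4151 = -4141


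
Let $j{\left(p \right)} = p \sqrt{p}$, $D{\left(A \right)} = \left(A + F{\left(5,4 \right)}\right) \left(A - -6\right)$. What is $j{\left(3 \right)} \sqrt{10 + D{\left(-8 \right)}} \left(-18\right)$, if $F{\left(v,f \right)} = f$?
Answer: $- 162 \sqrt{6} \approx -396.82$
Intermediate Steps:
$D{\left(A \right)} = \left(4 + A\right) \left(6 + A\right)$ ($D{\left(A \right)} = \left(A + 4\right) \left(A - -6\right) = \left(4 + A\right) \left(A + 6\right) = \left(4 + A\right) \left(6 + A\right)$)
$j{\left(p \right)} = p^{\frac{3}{2}}$
$j{\left(3 \right)} \sqrt{10 + D{\left(-8 \right)}} \left(-18\right) = 3^{\frac{3}{2}} \sqrt{10 + \left(24 + \left(-8\right)^{2} + 10 \left(-8\right)\right)} \left(-18\right) = 3 \sqrt{3} \sqrt{10 + \left(24 + 64 - 80\right)} \left(-18\right) = 3 \sqrt{3} \sqrt{10 + 8} \left(-18\right) = 3 \sqrt{3} \sqrt{18} \left(-18\right) = 3 \sqrt{3} \cdot 3 \sqrt{2} \left(-18\right) = 9 \sqrt{6} \left(-18\right) = - 162 \sqrt{6}$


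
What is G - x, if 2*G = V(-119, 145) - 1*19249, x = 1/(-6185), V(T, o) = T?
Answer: -59895539/6185 ≈ -9684.0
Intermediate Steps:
x = -1/6185 ≈ -0.00016168
G = -9684 (G = (-119 - 1*19249)/2 = (-119 - 19249)/2 = (1/2)*(-19368) = -9684)
G - x = -9684 - 1*(-1/6185) = -9684 + 1/6185 = -59895539/6185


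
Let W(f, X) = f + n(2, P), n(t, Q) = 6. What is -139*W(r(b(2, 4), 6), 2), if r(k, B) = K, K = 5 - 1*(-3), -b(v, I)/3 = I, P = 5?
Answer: -1946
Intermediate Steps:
b(v, I) = -3*I
K = 8 (K = 5 + 3 = 8)
r(k, B) = 8
W(f, X) = 6 + f (W(f, X) = f + 6 = 6 + f)
-139*W(r(b(2, 4), 6), 2) = -139*(6 + 8) = -139*14 = -1946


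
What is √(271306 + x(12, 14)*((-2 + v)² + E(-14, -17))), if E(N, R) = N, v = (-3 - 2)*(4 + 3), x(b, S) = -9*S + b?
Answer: 2*√29209 ≈ 341.81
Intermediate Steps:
x(b, S) = b - 9*S
v = -35 (v = -5*7 = -35)
√(271306 + x(12, 14)*((-2 + v)² + E(-14, -17))) = √(271306 + (12 - 9*14)*((-2 - 35)² - 14)) = √(271306 + (12 - 126)*((-37)² - 14)) = √(271306 - 114*(1369 - 14)) = √(271306 - 114*1355) = √(271306 - 154470) = √116836 = 2*√29209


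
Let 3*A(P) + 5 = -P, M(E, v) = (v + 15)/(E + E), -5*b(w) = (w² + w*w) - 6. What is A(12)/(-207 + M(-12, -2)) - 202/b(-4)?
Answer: 148069/3809 ≈ 38.873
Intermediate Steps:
b(w) = 6/5 - 2*w²/5 (b(w) = -((w² + w*w) - 6)/5 = -((w² + w²) - 6)/5 = -(2*w² - 6)/5 = -(-6 + 2*w²)/5 = 6/5 - 2*w²/5)
M(E, v) = (15 + v)/(2*E) (M(E, v) = (15 + v)/((2*E)) = (15 + v)*(1/(2*E)) = (15 + v)/(2*E))
A(P) = -5/3 - P/3 (A(P) = -5/3 + (-P)/3 = -5/3 - P/3)
A(12)/(-207 + M(-12, -2)) - 202/b(-4) = (-5/3 - ⅓*12)/(-207 + (½)*(15 - 2)/(-12)) - 202/(6/5 - ⅖*(-4)²) = (-5/3 - 4)/(-207 + (½)*(-1/12)*13) - 202/(6/5 - ⅖*16) = -17/(3*(-207 - 13/24)) - 202/(6/5 - 32/5) = -17/(3*(-4981/24)) - 202/(-26/5) = -17/3*(-24/4981) - 202*(-5/26) = 8/293 + 505/13 = 148069/3809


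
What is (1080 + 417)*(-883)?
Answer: -1321851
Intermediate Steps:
(1080 + 417)*(-883) = 1497*(-883) = -1321851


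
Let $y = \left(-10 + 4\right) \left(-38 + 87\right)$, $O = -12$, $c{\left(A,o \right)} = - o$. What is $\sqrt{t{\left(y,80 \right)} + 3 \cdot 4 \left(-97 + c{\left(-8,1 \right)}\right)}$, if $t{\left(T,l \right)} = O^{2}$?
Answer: $2 i \sqrt{258} \approx 32.125 i$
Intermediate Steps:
$y = -294$ ($y = \left(-6\right) 49 = -294$)
$t{\left(T,l \right)} = 144$ ($t{\left(T,l \right)} = \left(-12\right)^{2} = 144$)
$\sqrt{t{\left(y,80 \right)} + 3 \cdot 4 \left(-97 + c{\left(-8,1 \right)}\right)} = \sqrt{144 + 3 \cdot 4 \left(-97 - 1\right)} = \sqrt{144 + 12 \left(-97 - 1\right)} = \sqrt{144 + 12 \left(-98\right)} = \sqrt{144 - 1176} = \sqrt{-1032} = 2 i \sqrt{258}$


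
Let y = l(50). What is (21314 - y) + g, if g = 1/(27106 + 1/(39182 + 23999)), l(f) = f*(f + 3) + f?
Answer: 31878042119999/1712584187 ≈ 18614.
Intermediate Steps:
l(f) = f + f*(3 + f) (l(f) = f*(3 + f) + f = f + f*(3 + f))
y = 2700 (y = 50*(4 + 50) = 50*54 = 2700)
g = 63181/1712584187 (g = 1/(27106 + 1/63181) = 1/(1712584187/63181) = 63181/1712584187 ≈ 3.6892e-5)
(21314 - y) + g = (21314 - 1*2700) + 63181/1712584187 = (21314 - 2700) + 63181/1712584187 = 18614 + 63181/1712584187 = 31878042119999/1712584187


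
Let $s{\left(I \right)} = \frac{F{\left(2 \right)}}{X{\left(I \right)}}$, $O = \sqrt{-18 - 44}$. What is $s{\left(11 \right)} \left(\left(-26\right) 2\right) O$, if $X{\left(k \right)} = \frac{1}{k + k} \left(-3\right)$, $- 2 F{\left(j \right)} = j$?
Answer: $- \frac{1144 i \sqrt{62}}{3} \approx - 3002.6 i$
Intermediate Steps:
$F{\left(j \right)} = - \frac{j}{2}$
$X{\left(k \right)} = - \frac{3}{2 k}$ ($X{\left(k \right)} = \frac{1}{2 k} \left(-3\right) = - \frac{3}{2 k}$)
$O = i \sqrt{62}$ ($O = \sqrt{-62} = i \sqrt{62} \approx 7.874 i$)
$s{\left(I \right)} = \frac{2 I}{3}$ ($s{\left(I \right)} = \frac{\left(- \frac{1}{2}\right) 2}{\left(- \frac{3}{2}\right) \frac{1}{I}} = - \frac{\left(-2\right) I}{3} = \frac{2 I}{3}$)
$s{\left(11 \right)} \left(\left(-26\right) 2\right) O = \frac{2}{3} \cdot 11 \left(\left(-26\right) 2\right) i \sqrt{62} = \frac{22}{3} \left(-52\right) i \sqrt{62} = - \frac{1144 i \sqrt{62}}{3}$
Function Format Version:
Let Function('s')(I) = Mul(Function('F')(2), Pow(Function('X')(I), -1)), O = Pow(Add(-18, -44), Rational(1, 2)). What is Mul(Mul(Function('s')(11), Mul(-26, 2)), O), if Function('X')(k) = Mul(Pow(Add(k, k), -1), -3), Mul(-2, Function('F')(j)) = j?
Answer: Mul(Rational(-1144, 3), I, Pow(62, Rational(1, 2))) ≈ Mul(-3002.6, I)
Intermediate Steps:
Function('F')(j) = Mul(Rational(-1, 2), j)
Function('X')(k) = Mul(Rational(-3, 2), Pow(k, -1)) (Function('X')(k) = Mul(Pow(Mul(2, k), -1), -3) = Mul(Mul(Rational(1, 2), Pow(k, -1)), -3) = Mul(Rational(-3, 2), Pow(k, -1)))
O = Mul(I, Pow(62, Rational(1, 2))) (O = Pow(-62, Rational(1, 2)) = Mul(I, Pow(62, Rational(1, 2))) ≈ Mul(7.8740, I))
Function('s')(I) = Mul(Rational(2, 3), I) (Function('s')(I) = Mul(Mul(Rational(-1, 2), 2), Pow(Mul(Rational(-3, 2), Pow(I, -1)), -1)) = Mul(-1, Mul(Rational(-2, 3), I)) = Mul(Rational(2, 3), I))
Mul(Mul(Function('s')(11), Mul(-26, 2)), O) = Mul(Mul(Mul(Rational(2, 3), 11), Mul(-26, 2)), Mul(I, Pow(62, Rational(1, 2)))) = Mul(Mul(Rational(22, 3), -52), Mul(I, Pow(62, Rational(1, 2)))) = Mul(Rational(-1144, 3), Mul(I, Pow(62, Rational(1, 2)))) = Mul(Rational(-1144, 3), I, Pow(62, Rational(1, 2)))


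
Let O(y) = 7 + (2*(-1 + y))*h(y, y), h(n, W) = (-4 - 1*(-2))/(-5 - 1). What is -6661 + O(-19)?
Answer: -20002/3 ≈ -6667.3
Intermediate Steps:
h(n, W) = 1/3 (h(n, W) = (-4 + 2)/(-6) = -2*(-1/6) = 1/3)
O(y) = 19/3 + 2*y/3 (O(y) = 7 + (2*(-1 + y))*(1/3) = 7 + (-2 + 2*y)*(1/3) = 7 + (-2/3 + 2*y/3) = 19/3 + 2*y/3)
-6661 + O(-19) = -6661 + (19/3 + (2/3)*(-19)) = -6661 + (19/3 - 38/3) = -6661 - 19/3 = -20002/3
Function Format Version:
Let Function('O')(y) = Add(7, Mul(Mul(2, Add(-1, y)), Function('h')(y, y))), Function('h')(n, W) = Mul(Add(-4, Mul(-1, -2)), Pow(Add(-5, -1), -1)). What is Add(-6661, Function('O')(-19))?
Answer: Rational(-20002, 3) ≈ -6667.3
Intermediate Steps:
Function('h')(n, W) = Rational(1, 3) (Function('h')(n, W) = Mul(Add(-4, 2), Pow(-6, -1)) = Mul(-2, Rational(-1, 6)) = Rational(1, 3))
Function('O')(y) = Add(Rational(19, 3), Mul(Rational(2, 3), y)) (Function('O')(y) = Add(7, Mul(Mul(2, Add(-1, y)), Rational(1, 3))) = Add(7, Mul(Add(-2, Mul(2, y)), Rational(1, 3))) = Add(7, Add(Rational(-2, 3), Mul(Rational(2, 3), y))) = Add(Rational(19, 3), Mul(Rational(2, 3), y)))
Add(-6661, Function('O')(-19)) = Add(-6661, Add(Rational(19, 3), Mul(Rational(2, 3), -19))) = Add(-6661, Add(Rational(19, 3), Rational(-38, 3))) = Add(-6661, Rational(-19, 3)) = Rational(-20002, 3)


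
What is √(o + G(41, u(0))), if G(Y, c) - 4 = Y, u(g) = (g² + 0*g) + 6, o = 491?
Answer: 2*√134 ≈ 23.152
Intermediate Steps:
u(g) = 6 + g² (u(g) = (g² + 0) + 6 = g² + 6 = 6 + g²)
G(Y, c) = 4 + Y
√(o + G(41, u(0))) = √(491 + (4 + 41)) = √(491 + 45) = √536 = 2*√134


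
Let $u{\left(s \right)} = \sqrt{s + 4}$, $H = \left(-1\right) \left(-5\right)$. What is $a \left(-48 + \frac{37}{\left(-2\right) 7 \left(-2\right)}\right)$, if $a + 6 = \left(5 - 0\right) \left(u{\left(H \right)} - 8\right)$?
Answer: $\frac{40517}{28} \approx 1447.0$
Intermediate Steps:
$H = 5$
$u{\left(s \right)} = \sqrt{4 + s}$
$a = -31$ ($a = -6 + \left(5 - 0\right) \left(\sqrt{4 + 5} - 8\right) = -6 + \left(5 + 0\right) \left(\sqrt{9} - 8\right) = -6 + 5 \left(3 - 8\right) = -6 + 5 \left(-5\right) = -6 - 25 = -31$)
$a \left(-48 + \frac{37}{\left(-2\right) 7 \left(-2\right)}\right) = - 31 \left(-48 + \frac{37}{\left(-2\right) 7 \left(-2\right)}\right) = - 31 \left(-48 + \frac{37}{\left(-14\right) \left(-2\right)}\right) = - 31 \left(-48 + \frac{37}{28}\right) = \left(-31\right) \left(- \frac{1307}{28}\right) = \frac{40517}{28}$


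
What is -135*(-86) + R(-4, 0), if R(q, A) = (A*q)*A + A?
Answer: 11610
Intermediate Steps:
R(q, A) = A + q*A² (R(q, A) = q*A² + A = A + q*A²)
-135*(-86) + R(-4, 0) = -135*(-86) + 0*(1 + 0*(-4)) = 11610 + 0*(1 + 0) = 11610 + 0*1 = 11610 + 0 = 11610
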